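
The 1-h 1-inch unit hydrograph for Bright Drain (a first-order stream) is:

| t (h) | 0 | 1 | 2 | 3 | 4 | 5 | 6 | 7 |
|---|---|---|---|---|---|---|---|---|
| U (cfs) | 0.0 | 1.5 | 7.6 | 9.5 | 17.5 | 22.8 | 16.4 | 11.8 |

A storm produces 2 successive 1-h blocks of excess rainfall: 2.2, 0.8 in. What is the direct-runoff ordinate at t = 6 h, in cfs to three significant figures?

Q ≈ 54.3 cfs

By discrete convolution, Q_j = Σ (P_i / 1 in) · U_{j−i}.
At t = 6 h (j=6): Q = (2.2/1)·16.4 + (0.8/1)·22.8 = 54.3 cfs.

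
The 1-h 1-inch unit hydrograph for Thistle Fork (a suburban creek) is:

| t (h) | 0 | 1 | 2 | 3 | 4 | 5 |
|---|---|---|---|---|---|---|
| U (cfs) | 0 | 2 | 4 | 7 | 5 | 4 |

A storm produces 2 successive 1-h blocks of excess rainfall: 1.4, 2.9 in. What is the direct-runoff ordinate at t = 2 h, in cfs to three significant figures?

Q ≈ 11.4 cfs

By discrete convolution, Q_j = Σ (P_i / 1 in) · U_{j−i}.
At t = 2 h (j=2): Q = (1.4/1)·4 + (2.9/1)·2 = 11.4 cfs.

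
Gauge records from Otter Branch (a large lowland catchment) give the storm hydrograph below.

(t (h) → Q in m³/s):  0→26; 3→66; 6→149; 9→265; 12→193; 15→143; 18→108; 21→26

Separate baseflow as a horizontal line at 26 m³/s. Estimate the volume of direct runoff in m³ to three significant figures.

V ≈ 8.29 × 10^6 m³

Direct-runoff ordinates (Q − Q_b): 0.0, 40.0, 123.0, 239.0, 167.0, 117.0, 82.0, 0.0 m³/s.
ΣQ_DR = 768.0 m³/s.
With Δt = 3 h = 10800 s, V = ΣQ_DR · Δt = 768.0 × 10800 = 8.29 × 10^6 m³.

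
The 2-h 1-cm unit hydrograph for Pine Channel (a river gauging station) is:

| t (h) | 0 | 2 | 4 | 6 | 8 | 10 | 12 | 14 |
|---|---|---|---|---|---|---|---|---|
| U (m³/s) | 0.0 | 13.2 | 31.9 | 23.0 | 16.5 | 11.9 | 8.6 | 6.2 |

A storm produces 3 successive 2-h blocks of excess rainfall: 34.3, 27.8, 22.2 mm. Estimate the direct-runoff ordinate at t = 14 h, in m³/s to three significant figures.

Q ≈ 71.6 m³/s

By discrete convolution, Q_j = Σ (P_i / 10 mm) · U_{j−i}.
At t = 14 h (j=7): Q = (34.3/10)·6.2 + (27.8/10)·8.6 + (22.2/10)·11.9 = 71.6 m³/s.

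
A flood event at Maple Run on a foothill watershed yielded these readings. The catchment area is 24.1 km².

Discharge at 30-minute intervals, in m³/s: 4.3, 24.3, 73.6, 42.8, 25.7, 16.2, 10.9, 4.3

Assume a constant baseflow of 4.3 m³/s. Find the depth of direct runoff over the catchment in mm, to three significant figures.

d ≈ 12.5 mm

Direct runoff: 0.0, 20.0, 69.3, 38.5, 21.4, 11.9, 6.6, 0.0 m³/s; ΣQ_DR = 167.7 m³/s.
V = ΣQ_DR · Δt = 167.7 × 1800 s = 3.019 × 10^5 m³.
Over A = 24.1 km², depth = V / A = 12.5 mm.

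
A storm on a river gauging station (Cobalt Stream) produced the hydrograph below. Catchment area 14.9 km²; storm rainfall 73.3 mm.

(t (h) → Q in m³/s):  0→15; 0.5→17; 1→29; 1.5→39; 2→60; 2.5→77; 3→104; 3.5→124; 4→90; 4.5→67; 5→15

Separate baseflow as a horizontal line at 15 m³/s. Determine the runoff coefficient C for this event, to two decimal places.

C ≈ 0.78

ΣQ_DR = 472.0 m³/s; V = ΣQ_DR·Δt = 8.496 × 10^5 m³.
Runoff depth d = V / A = 57.02 mm.
C = d / P = 57.02 / 73.3 = 0.78.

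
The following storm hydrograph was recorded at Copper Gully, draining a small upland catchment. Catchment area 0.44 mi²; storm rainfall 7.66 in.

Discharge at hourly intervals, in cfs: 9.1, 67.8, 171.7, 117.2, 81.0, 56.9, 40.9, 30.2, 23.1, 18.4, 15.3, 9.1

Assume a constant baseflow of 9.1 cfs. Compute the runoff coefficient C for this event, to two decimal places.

ΣQ_DR = 531.5 cfs; V = ΣQ_DR·Δt = 1.913 × 10^6 ft³.
Runoff depth d = V / A = 1.872 in.
C = d / P = 1.872 / 7.66 = 0.24.

C ≈ 0.24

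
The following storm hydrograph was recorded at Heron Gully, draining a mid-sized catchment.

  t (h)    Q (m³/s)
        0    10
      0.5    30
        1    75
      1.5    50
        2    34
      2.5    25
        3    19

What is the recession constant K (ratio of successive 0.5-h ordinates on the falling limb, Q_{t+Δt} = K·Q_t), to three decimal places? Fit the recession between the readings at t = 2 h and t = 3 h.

Using the recession-limb readings at t = 2 h and t = 3 h: Q falls from 34 to 19 m³/s over 2 intervals.
K = (Q₂/Q₁)^(1/2) = (19/34)^(1/2) = 0.748.

K ≈ 0.748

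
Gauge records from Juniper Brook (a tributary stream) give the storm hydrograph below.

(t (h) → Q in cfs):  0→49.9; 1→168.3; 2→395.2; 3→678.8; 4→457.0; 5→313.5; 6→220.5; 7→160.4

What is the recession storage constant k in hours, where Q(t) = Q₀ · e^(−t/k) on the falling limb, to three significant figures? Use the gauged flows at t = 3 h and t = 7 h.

k ≈ 2.77 h

On the falling limb, Q drops from 678.8 to 160.4 cfs between t = 3 h and t = 7 h (Δt = 4 h).
k = −Δt / ln(Q₂/Q₁) = −4 / ln(160.4/678.8) = 2.77 h.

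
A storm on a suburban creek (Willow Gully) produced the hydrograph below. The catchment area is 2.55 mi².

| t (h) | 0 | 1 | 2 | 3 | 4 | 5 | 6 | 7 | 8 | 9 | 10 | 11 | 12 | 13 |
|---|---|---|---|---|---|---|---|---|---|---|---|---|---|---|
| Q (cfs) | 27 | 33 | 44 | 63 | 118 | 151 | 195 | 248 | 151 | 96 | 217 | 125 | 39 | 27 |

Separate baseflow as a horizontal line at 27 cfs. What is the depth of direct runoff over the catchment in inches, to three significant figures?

d ≈ 0.702 in

Direct runoff: 0.0, 6.0, 17.0, 36.0, 91.0, 124.0, 168.0, 221.0, 124.0, 69.0, 190.0, 98.0, 12.0, 0.0 cfs; ΣQ_DR = 1156 cfs.
V = ΣQ_DR · Δt = 1156 × 3600 s = 4.162 × 10^6 ft³.
Over A = 2.55 mi², depth = V / A = 0.702 in.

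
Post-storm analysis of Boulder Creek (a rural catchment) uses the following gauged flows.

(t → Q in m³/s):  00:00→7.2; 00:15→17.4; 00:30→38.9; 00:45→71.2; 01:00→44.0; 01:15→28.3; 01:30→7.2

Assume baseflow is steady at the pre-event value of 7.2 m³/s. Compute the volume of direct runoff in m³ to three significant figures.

V ≈ 1.47 × 10^5 m³

Direct-runoff ordinates (Q − Q_b): 0.0, 10.2, 31.7, 64.0, 36.8, 21.1, 0.0 m³/s.
ΣQ_DR = 163.8 m³/s.
With Δt = 0.25 h = 900 s, V = ΣQ_DR · Δt = 163.8 × 900 = 1.47 × 10^5 m³.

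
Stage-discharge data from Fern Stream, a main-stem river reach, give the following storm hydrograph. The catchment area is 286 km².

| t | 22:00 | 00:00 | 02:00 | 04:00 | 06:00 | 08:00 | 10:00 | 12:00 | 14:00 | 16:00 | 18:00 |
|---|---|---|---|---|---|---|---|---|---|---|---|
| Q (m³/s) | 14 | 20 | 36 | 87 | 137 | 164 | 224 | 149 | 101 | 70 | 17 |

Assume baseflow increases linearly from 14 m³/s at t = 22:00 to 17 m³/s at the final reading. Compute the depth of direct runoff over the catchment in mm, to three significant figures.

Direct runoff: 0.00, 5.70, 21.40, 72.10, 121.80, 148.50, 208.20, 132.90, 84.60, 53.30, 0.00 m³/s; ΣQ_DR = 848.5 m³/s.
V = ΣQ_DR · Δt = 848.5 × 7200 s = 6.109 × 10^6 m³.
Over A = 286 km², depth = V / A = 21.4 mm.

d ≈ 21.4 mm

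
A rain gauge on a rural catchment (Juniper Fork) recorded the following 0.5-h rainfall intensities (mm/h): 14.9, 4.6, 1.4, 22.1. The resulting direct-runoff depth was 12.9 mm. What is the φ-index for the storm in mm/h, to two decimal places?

Only the 2 blocks with intensity above φ contribute runoff: 14.9, 22.1 mm/h.
Σ(I−φ)·Δt = d  ⇒  (14.9+22.1 − 2φ)·0.5 = 12.9
φ = (37.00 − 12.9/0.5) / 2 = 5.60 mm/h.

φ ≈ 5.60 mm/h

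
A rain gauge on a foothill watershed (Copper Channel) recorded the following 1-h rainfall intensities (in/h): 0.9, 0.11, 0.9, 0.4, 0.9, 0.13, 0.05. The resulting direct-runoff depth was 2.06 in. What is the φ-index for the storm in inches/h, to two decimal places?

φ ≈ 0.26 in/h

Only the 4 blocks with intensity above φ contribute runoff: 0.9, 0.9, 0.4, 0.9 in/h.
Σ(I−φ)·Δt = d  ⇒  (0.9+0.9+0.4+0.9 − 4φ)·1 = 2.06
φ = (3.100 − 2.06/1) / 4 = 0.26 in/h.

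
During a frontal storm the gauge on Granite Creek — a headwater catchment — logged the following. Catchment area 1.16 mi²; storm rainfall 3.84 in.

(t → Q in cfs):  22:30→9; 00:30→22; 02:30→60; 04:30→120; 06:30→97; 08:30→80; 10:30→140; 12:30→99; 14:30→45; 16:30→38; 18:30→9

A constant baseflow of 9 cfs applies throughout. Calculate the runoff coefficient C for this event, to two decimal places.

C ≈ 0.43

ΣQ_DR = 620.0 cfs; V = ΣQ_DR·Δt = 4.464 × 10^6 ft³.
Runoff depth d = V / A = 1.656 in.
C = d / P = 1.656 / 3.84 = 0.43.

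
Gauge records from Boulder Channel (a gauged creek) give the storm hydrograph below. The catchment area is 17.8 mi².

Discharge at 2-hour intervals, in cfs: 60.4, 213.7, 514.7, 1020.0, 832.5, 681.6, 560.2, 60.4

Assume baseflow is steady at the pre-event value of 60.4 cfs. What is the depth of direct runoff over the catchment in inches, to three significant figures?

d ≈ 0.602 in

Direct runoff: 0.0, 153.3, 454.3, 959.6, 772.1, 621.2, 499.8, 0.0 cfs; ΣQ_DR = 3460 cfs.
V = ΣQ_DR · Δt = 3460 × 7200 s = 2.491 × 10^7 ft³.
Over A = 17.8 mi², depth = V / A = 0.602 in.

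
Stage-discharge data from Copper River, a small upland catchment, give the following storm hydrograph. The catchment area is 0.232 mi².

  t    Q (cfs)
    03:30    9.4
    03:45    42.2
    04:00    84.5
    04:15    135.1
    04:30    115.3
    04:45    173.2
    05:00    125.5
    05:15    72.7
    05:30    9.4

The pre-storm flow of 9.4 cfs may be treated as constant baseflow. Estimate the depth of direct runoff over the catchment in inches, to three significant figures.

d ≈ 1.14 in

Direct runoff: 0.0, 32.8, 75.1, 125.7, 105.9, 163.8, 116.1, 63.3, 0.0 cfs; ΣQ_DR = 682.7 cfs.
V = ΣQ_DR · Δt = 682.7 × 900 s = 6.144 × 10^5 ft³.
Over A = 0.232 mi², depth = V / A = 1.14 in.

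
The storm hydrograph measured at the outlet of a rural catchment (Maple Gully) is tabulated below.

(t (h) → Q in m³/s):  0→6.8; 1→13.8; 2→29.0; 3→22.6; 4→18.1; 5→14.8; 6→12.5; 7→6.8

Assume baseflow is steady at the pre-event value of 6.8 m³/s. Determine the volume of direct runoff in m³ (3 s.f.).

V ≈ 2.52 × 10^5 m³

Direct-runoff ordinates (Q − Q_b): 0.0, 7.0, 22.2, 15.8, 11.3, 8.0, 5.7, 0.0 m³/s.
ΣQ_DR = 70.00 m³/s.
With Δt = 1 h = 3600 s, V = ΣQ_DR · Δt = 70.00 × 3600 = 2.52 × 10^5 m³.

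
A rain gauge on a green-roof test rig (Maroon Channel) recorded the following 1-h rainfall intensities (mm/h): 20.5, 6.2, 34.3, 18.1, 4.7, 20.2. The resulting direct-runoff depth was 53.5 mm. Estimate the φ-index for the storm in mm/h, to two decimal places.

Only the 4 blocks with intensity above φ contribute runoff: 20.5, 34.3, 18.1, 20.2 mm/h.
Σ(I−φ)·Δt = d  ⇒  (20.5+34.3+18.1+20.2 − 4φ)·1 = 53.5
φ = (93.10 − 53.5/1) / 4 = 9.90 mm/h.

φ ≈ 9.90 mm/h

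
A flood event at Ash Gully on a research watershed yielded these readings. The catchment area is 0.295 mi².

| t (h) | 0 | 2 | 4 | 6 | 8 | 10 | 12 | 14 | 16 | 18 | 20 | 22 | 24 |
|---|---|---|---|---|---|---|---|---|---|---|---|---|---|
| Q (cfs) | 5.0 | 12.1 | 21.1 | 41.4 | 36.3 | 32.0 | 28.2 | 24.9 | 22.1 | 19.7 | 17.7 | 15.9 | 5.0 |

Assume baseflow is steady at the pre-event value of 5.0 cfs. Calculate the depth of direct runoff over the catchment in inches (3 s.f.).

Direct runoff: 0.0, 7.1, 16.1, 36.4, 31.3, 27.0, 23.2, 19.9, 17.1, 14.7, 12.7, 10.9, 0.0 cfs; ΣQ_DR = 216.4 cfs.
V = ΣQ_DR · Δt = 216.4 × 7200 s = 1.558 × 10^6 ft³.
Over A = 0.295 mi², depth = V / A = 2.27 in.

d ≈ 2.27 in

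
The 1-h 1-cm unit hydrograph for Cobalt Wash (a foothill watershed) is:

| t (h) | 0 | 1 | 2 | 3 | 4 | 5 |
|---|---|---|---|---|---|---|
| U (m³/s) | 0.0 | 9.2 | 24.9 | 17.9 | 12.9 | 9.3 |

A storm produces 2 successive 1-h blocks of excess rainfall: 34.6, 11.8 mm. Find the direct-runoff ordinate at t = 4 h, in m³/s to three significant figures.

By discrete convolution, Q_j = Σ (P_i / 10 mm) · U_{j−i}.
At t = 4 h (j=4): Q = (34.6/10)·12.9 + (11.8/10)·17.9 = 65.8 m³/s.

Q ≈ 65.8 m³/s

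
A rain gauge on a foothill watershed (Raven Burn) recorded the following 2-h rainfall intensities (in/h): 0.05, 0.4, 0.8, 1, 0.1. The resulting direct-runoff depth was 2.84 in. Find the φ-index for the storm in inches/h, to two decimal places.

φ ≈ 0.26 in/h

Only the 3 blocks with intensity above φ contribute runoff: 0.4, 0.8, 1 in/h.
Σ(I−φ)·Δt = d  ⇒  (0.4+0.8+1 − 3φ)·2 = 2.84
φ = (2.200 − 2.84/2) / 3 = 0.26 in/h.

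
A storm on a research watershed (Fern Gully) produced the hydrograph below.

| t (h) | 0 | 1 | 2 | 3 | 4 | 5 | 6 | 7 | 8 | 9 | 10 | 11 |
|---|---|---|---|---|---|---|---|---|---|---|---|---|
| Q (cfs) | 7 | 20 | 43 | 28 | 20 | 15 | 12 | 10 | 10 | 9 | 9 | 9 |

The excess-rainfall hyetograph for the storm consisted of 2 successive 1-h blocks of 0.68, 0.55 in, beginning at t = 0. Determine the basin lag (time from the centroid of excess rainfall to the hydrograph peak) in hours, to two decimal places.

t_L ≈ 1.05 h

Centroid of excess rainfall: t_c = Σ P_i·t̄_i / ΣP_i = 0.9472 h (block centres at 0.5, 1.5 h).
Hydrograph peak occurs at t = 2 h, so basin lag t_L = 2 − 0.9472 = 1.05 h.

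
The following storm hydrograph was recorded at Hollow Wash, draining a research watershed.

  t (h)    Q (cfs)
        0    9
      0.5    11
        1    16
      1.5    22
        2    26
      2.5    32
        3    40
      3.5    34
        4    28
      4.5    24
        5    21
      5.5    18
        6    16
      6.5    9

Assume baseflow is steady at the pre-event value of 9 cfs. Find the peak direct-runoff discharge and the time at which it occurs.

Q_p = 31.0 cfs at t = 3 h

Subtracting baseflow gives direct-runoff ordinates: 0.0, 2.0, 7.0, 13.0, 17.0, 23.0, 31.0, 25.0, 19.0, 15.0, 12.0, 9.0, 7.0, 0.0 cfs.
The maximum is 31.0 cfs, occurring at the reading for t = 3 h.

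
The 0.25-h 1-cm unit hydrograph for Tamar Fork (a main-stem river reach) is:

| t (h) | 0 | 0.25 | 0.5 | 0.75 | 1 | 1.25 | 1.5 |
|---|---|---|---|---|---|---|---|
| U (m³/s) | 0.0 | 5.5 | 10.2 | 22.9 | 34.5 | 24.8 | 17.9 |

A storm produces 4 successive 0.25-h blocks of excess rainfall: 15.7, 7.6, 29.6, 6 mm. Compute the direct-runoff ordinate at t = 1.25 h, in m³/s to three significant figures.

Q ≈ 139 m³/s

By discrete convolution, Q_j = Σ (P_i / 10 mm) · U_{j−i}.
At t = 1.25 h (j=5): Q = (15.7/10)·24.8 + (7.6/10)·34.5 + (29.6/10)·22.9 + (6/10)·10.2 = 139 m³/s.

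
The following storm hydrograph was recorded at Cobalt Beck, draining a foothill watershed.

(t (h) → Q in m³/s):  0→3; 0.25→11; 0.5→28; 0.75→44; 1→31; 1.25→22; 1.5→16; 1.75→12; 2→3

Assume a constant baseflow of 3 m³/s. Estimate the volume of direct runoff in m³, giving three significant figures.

V ≈ 1.29 × 10^5 m³

Direct-runoff ordinates (Q − Q_b): 0.0, 8.0, 25.0, 41.0, 28.0, 19.0, 13.0, 9.0, 0.0 m³/s.
ΣQ_DR = 143.0 m³/s.
With Δt = 0.25 h = 900 s, V = ΣQ_DR · Δt = 143.0 × 900 = 1.29 × 10^5 m³.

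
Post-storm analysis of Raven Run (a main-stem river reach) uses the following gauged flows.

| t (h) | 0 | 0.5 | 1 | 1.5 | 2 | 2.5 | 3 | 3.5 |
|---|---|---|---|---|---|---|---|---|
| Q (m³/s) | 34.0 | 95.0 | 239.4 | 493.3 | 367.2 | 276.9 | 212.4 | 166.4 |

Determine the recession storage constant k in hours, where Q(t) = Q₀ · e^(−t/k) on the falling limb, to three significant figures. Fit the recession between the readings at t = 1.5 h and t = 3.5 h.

k ≈ 1.84 h

On the falling limb, Q drops from 493.3 to 166.4 m³/s between t = 1.5 h and t = 3.5 h (Δt = 2 h).
k = −Δt / ln(Q₂/Q₁) = −2 / ln(166.4/493.3) = 1.84 h.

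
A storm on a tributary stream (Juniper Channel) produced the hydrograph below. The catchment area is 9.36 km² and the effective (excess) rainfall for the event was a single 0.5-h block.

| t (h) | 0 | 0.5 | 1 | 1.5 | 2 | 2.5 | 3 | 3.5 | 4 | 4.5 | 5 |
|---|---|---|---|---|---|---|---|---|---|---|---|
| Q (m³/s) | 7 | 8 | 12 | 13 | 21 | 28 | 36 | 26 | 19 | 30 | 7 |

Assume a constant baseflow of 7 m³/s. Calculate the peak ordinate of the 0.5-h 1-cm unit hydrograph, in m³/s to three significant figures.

Direct runoff: 0.0, 1.0, 5.0, 6.0, 14.0, 21.0, 29.0, 19.0, 12.0, 23.0, 0.0 m³/s; ΣQ_DR = 130.0 m³/s, peak = 29.0 m³/s.
Runoff depth d = ΣQ_DR·Δt / A = 130.0 × 1800 / (9.36 km²) = 25.00 mm.
The 1-cm UH is the DRH scaled by (10 mm)/d, so U_p = 29.0 × 10/25.00 = 11.6 m³/s.

U_p ≈ 11.6 m³/s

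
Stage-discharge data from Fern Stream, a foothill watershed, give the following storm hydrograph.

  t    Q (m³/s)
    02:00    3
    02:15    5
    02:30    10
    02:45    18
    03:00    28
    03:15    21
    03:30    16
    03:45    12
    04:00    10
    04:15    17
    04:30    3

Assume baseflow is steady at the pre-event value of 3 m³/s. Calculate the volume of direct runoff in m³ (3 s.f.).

V ≈ 99000 m³

Direct-runoff ordinates (Q − Q_b): 0.0, 2.0, 7.0, 15.0, 25.0, 18.0, 13.0, 9.0, 7.0, 14.0, 0.0 m³/s.
ΣQ_DR = 110.0 m³/s.
With Δt = 0.25 h = 900 s, V = ΣQ_DR · Δt = 110.0 × 900 = 99000 m³.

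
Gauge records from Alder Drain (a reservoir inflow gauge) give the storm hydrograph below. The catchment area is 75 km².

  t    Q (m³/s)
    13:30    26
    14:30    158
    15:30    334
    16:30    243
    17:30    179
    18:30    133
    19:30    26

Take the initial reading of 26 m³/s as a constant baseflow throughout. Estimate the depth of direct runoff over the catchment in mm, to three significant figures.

Direct runoff: 0.0, 132.0, 308.0, 217.0, 153.0, 107.0, 0.0 m³/s; ΣQ_DR = 917.0 m³/s.
V = ΣQ_DR · Δt = 917.0 × 3600 s = 3.301 × 10^6 m³.
Over A = 75 km², depth = V / A = 44.0 mm.

d ≈ 44.0 mm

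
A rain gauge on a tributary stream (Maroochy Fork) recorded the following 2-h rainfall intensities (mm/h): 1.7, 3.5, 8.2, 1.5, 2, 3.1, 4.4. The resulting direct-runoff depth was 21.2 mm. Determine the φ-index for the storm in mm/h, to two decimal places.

φ ≈ 2.15 mm/h

Only the 4 blocks with intensity above φ contribute runoff: 3.5, 8.2, 3.1, 4.4 mm/h.
Σ(I−φ)·Δt = d  ⇒  (3.5+8.2+3.1+4.4 − 4φ)·2 = 21.2
φ = (19.20 − 21.2/2) / 4 = 2.15 mm/h.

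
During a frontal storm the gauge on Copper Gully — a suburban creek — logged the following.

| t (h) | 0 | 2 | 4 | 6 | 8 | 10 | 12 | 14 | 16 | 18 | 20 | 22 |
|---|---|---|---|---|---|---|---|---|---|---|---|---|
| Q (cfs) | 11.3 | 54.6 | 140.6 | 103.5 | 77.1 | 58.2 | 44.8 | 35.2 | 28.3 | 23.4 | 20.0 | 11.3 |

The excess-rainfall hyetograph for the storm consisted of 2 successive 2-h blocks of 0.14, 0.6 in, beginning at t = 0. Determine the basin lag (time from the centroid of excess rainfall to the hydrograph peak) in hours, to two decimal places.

t_L ≈ 1.38 h

Centroid of excess rainfall: t_c = Σ P_i·t̄_i / ΣP_i = 2.6216 h (block centres at 1, 3 h).
Hydrograph peak occurs at t = 4 h, so basin lag t_L = 4 − 2.6216 = 1.38 h.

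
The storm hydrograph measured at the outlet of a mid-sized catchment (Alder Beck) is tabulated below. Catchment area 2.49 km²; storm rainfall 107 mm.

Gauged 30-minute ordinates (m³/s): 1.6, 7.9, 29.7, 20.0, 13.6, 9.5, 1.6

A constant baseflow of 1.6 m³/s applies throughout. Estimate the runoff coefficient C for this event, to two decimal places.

ΣQ_DR = 72.70 m³/s; V = ΣQ_DR·Δt = 1.309 × 10^5 m³.
Runoff depth d = V / A = 52.55 mm.
C = d / P = 52.55 / 107 = 0.49.

C ≈ 0.49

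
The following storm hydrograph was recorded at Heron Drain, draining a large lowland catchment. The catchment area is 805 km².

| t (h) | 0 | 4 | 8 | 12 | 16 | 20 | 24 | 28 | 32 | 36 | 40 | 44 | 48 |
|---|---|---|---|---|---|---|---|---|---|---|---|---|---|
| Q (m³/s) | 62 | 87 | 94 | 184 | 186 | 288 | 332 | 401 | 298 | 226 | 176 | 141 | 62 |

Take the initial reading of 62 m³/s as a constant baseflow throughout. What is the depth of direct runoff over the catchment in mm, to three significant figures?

Direct runoff: 0.0, 25.0, 32.0, 122.0, 124.0, 226.0, 270.0, 339.0, 236.0, 164.0, 114.0, 79.0, 0.0 m³/s; ΣQ_DR = 1731 m³/s.
V = ΣQ_DR · Δt = 1731 × 14400 s = 2.493 × 10^7 m³.
Over A = 805 km², depth = V / A = 31.0 mm.

d ≈ 31.0 mm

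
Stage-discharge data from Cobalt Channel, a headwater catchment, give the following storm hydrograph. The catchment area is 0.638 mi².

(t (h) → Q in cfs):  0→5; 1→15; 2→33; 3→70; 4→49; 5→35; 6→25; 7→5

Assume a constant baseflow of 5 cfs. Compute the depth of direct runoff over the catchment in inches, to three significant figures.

d ≈ 0.478 in

Direct runoff: 0.0, 10.0, 28.0, 65.0, 44.0, 30.0, 20.0, 0.0 cfs; ΣQ_DR = 197.0 cfs.
V = ΣQ_DR · Δt = 197.0 × 3600 s = 7.092 × 10^5 ft³.
Over A = 0.638 mi², depth = V / A = 0.478 in.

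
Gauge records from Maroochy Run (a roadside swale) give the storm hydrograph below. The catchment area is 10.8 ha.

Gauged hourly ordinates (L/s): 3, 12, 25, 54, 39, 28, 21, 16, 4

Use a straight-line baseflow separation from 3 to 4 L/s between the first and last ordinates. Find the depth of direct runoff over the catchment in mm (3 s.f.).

d ≈ 5.68 mm

Direct runoff: 0.00, 8.88, 21.75, 50.62, 35.50, 24.38, 17.25, 12.12, 0.00 L/s; ΣQ_DR = 170.5 L/s.
V = ΣQ_DR · Δt = 170.5 × 3600 s = 6.138 × 10^5 L.
Over A = 10.8 ha, depth = V / A = 5.68 mm.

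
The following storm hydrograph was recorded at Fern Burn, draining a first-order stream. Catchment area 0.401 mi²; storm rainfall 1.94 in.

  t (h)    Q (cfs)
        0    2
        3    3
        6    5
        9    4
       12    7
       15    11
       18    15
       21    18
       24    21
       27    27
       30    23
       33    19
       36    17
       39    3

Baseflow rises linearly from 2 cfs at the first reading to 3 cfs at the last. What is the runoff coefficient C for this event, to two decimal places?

ΣQ_DR = 140.0 cfs; V = ΣQ_DR·Δt = 1.512 × 10^6 ft³.
Runoff depth d = V / A = 1.623 in.
C = d / P = 1.623 / 1.94 = 0.84.

C ≈ 0.84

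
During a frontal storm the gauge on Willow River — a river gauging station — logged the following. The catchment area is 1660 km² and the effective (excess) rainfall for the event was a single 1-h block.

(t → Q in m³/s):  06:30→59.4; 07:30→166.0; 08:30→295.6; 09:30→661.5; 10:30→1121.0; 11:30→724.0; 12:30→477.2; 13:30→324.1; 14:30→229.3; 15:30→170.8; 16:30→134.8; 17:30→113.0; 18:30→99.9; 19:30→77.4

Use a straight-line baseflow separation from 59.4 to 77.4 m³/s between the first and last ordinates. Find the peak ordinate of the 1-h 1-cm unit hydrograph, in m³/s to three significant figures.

Direct runoff: 0.00, 105.22, 233.43, 597.95, 1056.06, 657.68, 409.49, 255.01, 158.82, 98.94, 61.55, 38.37, 23.88, 0.00 m³/s; ΣQ_DR = 3696 m³/s, peak = 1056.06 m³/s.
Runoff depth d = ΣQ_DR·Δt / A = 3696 × 3600 / (1660 km²) = 8.016 mm.
The 1-cm UH is the DRH scaled by (10 mm)/d, so U_p = 1056.06 × 10/8.016 = 1320 m³/s.

U_p ≈ 1320 m³/s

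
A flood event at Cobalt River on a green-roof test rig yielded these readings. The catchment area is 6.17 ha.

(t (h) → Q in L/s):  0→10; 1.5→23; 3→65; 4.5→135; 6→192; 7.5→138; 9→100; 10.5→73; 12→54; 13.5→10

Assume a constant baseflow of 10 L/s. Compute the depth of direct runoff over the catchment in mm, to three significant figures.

Direct runoff: 0.0, 13.0, 55.0, 125.0, 182.0, 128.0, 90.0, 63.0, 44.0, 0.0 L/s; ΣQ_DR = 700.0 L/s.
V = ΣQ_DR · Δt = 700.0 × 5400 s = 3.780 × 10^6 L.
Over A = 6.17 ha, depth = V / A = 61.3 mm.

d ≈ 61.3 mm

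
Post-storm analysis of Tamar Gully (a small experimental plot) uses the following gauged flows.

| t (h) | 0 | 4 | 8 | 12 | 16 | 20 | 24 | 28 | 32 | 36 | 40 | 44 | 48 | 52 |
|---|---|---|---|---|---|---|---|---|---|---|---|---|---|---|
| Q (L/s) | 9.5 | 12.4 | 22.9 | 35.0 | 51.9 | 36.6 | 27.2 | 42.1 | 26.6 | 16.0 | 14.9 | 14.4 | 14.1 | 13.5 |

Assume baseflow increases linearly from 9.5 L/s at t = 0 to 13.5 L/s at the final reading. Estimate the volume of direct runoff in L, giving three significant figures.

Direct-runoff ordinates (Q − Q_b): 0.00, 2.59, 12.78, 24.58, 41.17, 25.56, 15.85, 30.45, 14.64, 3.73, 2.32, 1.52, 0.91, 0.00 L/s.
ΣQ_DR = 176.1 L/s.
With Δt = 4 h = 14400 s, V = ΣQ_DR · Δt = 176.1 × 14400 = 2.54 × 10^6 L.

V ≈ 2.54 × 10^6 L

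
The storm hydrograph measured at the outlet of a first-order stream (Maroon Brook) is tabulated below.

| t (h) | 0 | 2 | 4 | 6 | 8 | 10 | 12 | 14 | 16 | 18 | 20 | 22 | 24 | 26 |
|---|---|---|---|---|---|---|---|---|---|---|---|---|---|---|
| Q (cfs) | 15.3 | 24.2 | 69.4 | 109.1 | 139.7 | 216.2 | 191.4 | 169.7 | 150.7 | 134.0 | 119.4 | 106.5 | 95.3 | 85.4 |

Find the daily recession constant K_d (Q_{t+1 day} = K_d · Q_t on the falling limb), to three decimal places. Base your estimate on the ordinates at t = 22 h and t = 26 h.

Between t = 22 h and t = 26 h the flow falls from 106.5 to 85.4 cfs over 2×2 h = 4 h.
Per-interval ratio K = (85.4/106.5)^(1/2) = 0.8955; K_d = K^(24/2) = 0.266.

K_d ≈ 0.266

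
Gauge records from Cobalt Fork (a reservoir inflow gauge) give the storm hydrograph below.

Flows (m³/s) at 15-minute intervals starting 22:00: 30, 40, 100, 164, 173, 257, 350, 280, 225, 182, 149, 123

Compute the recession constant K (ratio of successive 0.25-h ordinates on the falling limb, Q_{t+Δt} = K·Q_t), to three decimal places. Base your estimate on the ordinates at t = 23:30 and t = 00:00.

K ≈ 0.802

Using the recession-limb readings at t = 23:30 and t = 00:00: Q falls from 350 to 225 m³/s over 2 intervals.
K = (Q₂/Q₁)^(1/2) = (225/350)^(1/2) = 0.802.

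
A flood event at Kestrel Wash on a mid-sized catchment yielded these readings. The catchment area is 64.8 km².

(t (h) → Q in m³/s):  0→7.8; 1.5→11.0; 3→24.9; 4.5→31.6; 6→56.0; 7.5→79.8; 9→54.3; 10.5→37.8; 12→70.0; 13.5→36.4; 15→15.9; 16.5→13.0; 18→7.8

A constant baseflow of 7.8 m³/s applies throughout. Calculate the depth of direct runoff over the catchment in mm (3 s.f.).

Direct runoff: 0.0, 3.2, 17.1, 23.8, 48.2, 72.0, 46.5, 30.0, 62.2, 28.6, 8.1, 5.2, 0.0 m³/s; ΣQ_DR = 344.9 m³/s.
V = ΣQ_DR · Δt = 344.9 × 5400 s = 1.862 × 10^6 m³.
Over A = 64.8 km², depth = V / A = 28.7 mm.

d ≈ 28.7 mm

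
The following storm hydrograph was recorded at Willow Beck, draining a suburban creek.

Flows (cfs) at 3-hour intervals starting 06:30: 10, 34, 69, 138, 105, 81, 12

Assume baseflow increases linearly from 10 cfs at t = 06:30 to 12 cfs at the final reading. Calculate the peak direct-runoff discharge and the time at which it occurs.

Subtracting baseflow gives direct-runoff ordinates: 0.00, 23.67, 58.33, 127.00, 93.67, 69.33, 0.00 cfs.
The maximum is 127.00 cfs, occurring at the reading for t = 15:30.

Q_p = 127.00 cfs at t = 15:30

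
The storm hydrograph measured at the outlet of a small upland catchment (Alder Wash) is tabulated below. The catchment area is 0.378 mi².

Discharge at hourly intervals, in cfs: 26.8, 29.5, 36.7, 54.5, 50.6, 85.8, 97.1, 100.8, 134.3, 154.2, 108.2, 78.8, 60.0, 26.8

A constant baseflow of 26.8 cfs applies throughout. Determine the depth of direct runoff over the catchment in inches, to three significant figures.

d ≈ 2.74 in

Direct runoff: 0.0, 2.7, 9.9, 27.7, 23.8, 59.0, 70.3, 74.0, 107.5, 127.4, 81.4, 52.0, 33.2, 0.0 cfs; ΣQ_DR = 668.9 cfs.
V = ΣQ_DR · Δt = 668.9 × 3600 s = 2.408 × 10^6 ft³.
Over A = 0.378 mi², depth = V / A = 2.74 in.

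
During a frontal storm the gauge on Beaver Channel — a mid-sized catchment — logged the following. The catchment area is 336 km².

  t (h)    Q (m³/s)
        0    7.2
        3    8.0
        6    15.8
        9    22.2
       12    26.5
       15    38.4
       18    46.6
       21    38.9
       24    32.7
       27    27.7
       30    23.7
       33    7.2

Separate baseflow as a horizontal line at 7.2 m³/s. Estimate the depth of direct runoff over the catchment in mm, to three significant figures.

Direct runoff: 0.0, 0.8, 8.6, 15.0, 19.3, 31.2, 39.4, 31.7, 25.5, 20.5, 16.5, 0.0 m³/s; ΣQ_DR = 208.5 m³/s.
V = ΣQ_DR · Δt = 208.5 × 10800 s = 2.252 × 10^6 m³.
Over A = 336 km², depth = V / A = 6.70 mm.

d ≈ 6.70 mm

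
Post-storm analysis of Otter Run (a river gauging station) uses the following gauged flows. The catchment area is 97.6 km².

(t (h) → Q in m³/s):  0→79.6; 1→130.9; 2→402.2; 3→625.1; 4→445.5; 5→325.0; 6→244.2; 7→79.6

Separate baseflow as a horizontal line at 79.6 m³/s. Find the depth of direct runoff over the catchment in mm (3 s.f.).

d ≈ 62.5 mm

Direct runoff: 0.0, 51.3, 322.6, 545.5, 365.9, 245.4, 164.6, 0.0 m³/s; ΣQ_DR = 1695 m³/s.
V = ΣQ_DR · Δt = 1695 × 3600 s = 6.103 × 10^6 m³.
Over A = 97.6 km², depth = V / A = 62.5 mm.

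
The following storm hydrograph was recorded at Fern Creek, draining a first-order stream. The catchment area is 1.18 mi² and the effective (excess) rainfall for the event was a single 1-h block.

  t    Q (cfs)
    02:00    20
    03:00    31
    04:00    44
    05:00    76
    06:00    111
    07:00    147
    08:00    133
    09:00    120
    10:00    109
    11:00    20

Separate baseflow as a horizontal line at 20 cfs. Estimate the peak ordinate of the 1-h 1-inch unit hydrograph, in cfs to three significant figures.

Direct runoff: 0.0, 11.0, 24.0, 56.0, 91.0, 127.0, 113.0, 100.0, 89.0, 0.0 cfs; ΣQ_DR = 611.0 cfs, peak = 127.0 cfs.
Runoff depth d = ΣQ_DR·Δt / A = 611.0 × 3600 / (1.18 mi²) = 0.8024 in.
The 1-inch UH is the DRH scaled by (1 in)/d, so U_p = 127.0 × 1/0.8024 = 158 cfs.

U_p ≈ 158 cfs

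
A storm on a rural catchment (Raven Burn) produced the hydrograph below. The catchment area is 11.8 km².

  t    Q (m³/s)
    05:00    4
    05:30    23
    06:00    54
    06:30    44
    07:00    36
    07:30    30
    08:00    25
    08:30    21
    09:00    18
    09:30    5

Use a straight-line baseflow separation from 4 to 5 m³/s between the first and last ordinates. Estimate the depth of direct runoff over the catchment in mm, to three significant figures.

d ≈ 32.8 mm

Direct runoff: 0.00, 18.89, 49.78, 39.67, 31.56, 25.44, 20.33, 16.22, 13.11, 0.00 m³/s; ΣQ_DR = 215.0 m³/s.
V = ΣQ_DR · Δt = 215.0 × 1800 s = 3.870 × 10^5 m³.
Over A = 11.8 km², depth = V / A = 32.8 mm.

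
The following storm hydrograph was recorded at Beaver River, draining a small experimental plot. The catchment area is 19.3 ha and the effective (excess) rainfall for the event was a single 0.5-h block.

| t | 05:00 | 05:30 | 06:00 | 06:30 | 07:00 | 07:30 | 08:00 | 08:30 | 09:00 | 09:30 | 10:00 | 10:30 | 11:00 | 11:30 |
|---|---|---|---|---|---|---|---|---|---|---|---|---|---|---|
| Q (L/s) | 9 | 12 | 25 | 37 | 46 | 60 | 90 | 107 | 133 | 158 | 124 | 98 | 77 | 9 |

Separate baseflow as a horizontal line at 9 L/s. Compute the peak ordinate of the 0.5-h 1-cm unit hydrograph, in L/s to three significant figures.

Direct runoff: 0.0, 3.0, 16.0, 28.0, 37.0, 51.0, 81.0, 98.0, 124.0, 149.0, 115.0, 89.0, 68.0, 0.0 L/s; ΣQ_DR = 859.0 L/s, peak = 149.0 L/s.
Runoff depth d = ΣQ_DR·Δt / A = 859.0 × 1800 / (19.3 ha) = 8.011 mm.
The 1-cm UH is the DRH scaled by (10 mm)/d, so U_p = 149.0 × 10/8.011 = 186 L/s.

U_p ≈ 186 L/s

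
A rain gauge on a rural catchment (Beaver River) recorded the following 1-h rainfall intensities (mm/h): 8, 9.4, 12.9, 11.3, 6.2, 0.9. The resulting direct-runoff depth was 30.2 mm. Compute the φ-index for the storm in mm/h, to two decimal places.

φ ≈ 3.52 mm/h

Only the 5 blocks with intensity above φ contribute runoff: 8, 9.4, 12.9, 11.3, 6.2 mm/h.
Σ(I−φ)·Δt = d  ⇒  (8+9.4+12.9+11.3+6.2 − 5φ)·1 = 30.2
φ = (47.80 − 30.2/1) / 5 = 3.52 mm/h.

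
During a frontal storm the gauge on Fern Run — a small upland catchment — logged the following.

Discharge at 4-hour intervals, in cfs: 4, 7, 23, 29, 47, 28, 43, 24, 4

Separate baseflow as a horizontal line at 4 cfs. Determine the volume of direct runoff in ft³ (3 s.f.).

Direct-runoff ordinates (Q − Q_b): 0.0, 3.0, 19.0, 25.0, 43.0, 24.0, 39.0, 20.0, 0.0 cfs.
ΣQ_DR = 173.0 cfs.
With Δt = 4 h = 14400 s, V = ΣQ_DR · Δt = 173.0 × 14400 = 2.49 × 10^6 ft³.

V ≈ 2.49 × 10^6 ft³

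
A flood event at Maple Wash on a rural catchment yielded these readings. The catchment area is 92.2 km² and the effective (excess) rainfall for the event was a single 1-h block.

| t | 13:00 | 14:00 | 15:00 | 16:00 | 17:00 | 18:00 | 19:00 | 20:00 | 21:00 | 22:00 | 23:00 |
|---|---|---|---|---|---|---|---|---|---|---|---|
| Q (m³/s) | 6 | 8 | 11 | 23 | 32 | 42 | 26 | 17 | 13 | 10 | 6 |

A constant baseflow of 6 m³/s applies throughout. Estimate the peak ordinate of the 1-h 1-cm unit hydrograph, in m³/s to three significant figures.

U_p ≈ 72.0 m³/s

Direct runoff: 0.0, 2.0, 5.0, 17.0, 26.0, 36.0, 20.0, 11.0, 7.0, 4.0, 0.0 m³/s; ΣQ_DR = 128.0 m³/s, peak = 36.0 m³/s.
Runoff depth d = ΣQ_DR·Δt / A = 128.0 × 3600 / (92.2 km²) = 4.998 mm.
The 1-cm UH is the DRH scaled by (10 mm)/d, so U_p = 36.0 × 10/4.998 = 72.0 m³/s.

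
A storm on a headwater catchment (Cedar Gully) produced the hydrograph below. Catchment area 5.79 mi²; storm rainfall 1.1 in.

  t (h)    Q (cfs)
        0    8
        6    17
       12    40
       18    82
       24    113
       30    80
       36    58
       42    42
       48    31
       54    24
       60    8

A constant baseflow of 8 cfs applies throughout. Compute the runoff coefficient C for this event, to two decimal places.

ΣQ_DR = 415.0 cfs; V = ΣQ_DR·Δt = 8.964 × 10^6 ft³.
Runoff depth d = V / A = 0.6664 in.
C = d / P = 0.6664 / 1.1 = 0.61.

C ≈ 0.61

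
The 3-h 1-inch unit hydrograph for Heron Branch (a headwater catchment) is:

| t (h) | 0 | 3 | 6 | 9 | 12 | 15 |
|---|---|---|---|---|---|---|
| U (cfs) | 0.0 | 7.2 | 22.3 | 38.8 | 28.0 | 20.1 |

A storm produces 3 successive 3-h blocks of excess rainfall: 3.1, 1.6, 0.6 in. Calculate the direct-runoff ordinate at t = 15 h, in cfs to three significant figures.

By discrete convolution, Q_j = Σ (P_i / 1 in) · U_{j−i}.
At t = 15 h (j=5): Q = (3.1/1)·20.1 + (1.6/1)·28.0 + (0.6/1)·38.8 = 130 cfs.

Q ≈ 130 cfs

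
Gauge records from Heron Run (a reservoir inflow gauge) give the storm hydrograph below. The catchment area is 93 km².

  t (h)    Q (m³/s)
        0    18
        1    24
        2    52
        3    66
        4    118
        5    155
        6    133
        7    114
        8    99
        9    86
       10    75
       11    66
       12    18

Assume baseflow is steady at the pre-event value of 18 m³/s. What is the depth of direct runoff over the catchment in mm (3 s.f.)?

d ≈ 30.6 mm

Direct runoff: 0.0, 6.0, 34.0, 48.0, 100.0, 137.0, 115.0, 96.0, 81.0, 68.0, 57.0, 48.0, 0.0 m³/s; ΣQ_DR = 790.0 m³/s.
V = ΣQ_DR · Δt = 790.0 × 3600 s = 2.844 × 10^6 m³.
Over A = 93 km², depth = V / A = 30.6 mm.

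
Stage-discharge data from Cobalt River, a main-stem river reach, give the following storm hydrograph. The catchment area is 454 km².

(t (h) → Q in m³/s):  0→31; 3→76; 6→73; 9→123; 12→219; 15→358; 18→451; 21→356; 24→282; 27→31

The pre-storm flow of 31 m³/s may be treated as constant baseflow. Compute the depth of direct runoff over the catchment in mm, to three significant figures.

Direct runoff: 0.0, 45.0, 42.0, 92.0, 188.0, 327.0, 420.0, 325.0, 251.0, 0.0 m³/s; ΣQ_DR = 1690 m³/s.
V = ΣQ_DR · Δt = 1690 × 10800 s = 1.825 × 10^7 m³.
Over A = 454 km², depth = V / A = 40.2 mm.

d ≈ 40.2 mm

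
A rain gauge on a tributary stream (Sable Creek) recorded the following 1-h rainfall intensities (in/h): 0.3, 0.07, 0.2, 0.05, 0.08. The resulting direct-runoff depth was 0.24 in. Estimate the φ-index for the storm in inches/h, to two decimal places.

Only the 2 blocks with intensity above φ contribute runoff: 0.3, 0.2 in/h.
Σ(I−φ)·Δt = d  ⇒  (0.3+0.2 − 2φ)·1 = 0.24
φ = (0.5000 − 0.24/1) / 2 = 0.13 in/h.

φ ≈ 0.13 in/h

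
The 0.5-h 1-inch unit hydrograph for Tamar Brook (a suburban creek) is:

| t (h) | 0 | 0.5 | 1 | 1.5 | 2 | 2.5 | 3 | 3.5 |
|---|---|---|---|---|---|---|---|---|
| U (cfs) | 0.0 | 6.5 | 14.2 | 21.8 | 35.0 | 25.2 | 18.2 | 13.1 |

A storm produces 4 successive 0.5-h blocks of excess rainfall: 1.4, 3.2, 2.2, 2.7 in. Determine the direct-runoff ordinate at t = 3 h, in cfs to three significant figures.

By discrete convolution, Q_j = Σ (P_i / 1 in) · U_{j−i}.
At t = 3 h (j=6): Q = (1.4/1)·18.2 + (3.2/1)·25.2 + (2.2/1)·35.0 + (2.7/1)·21.8 = 242 cfs.

Q ≈ 242 cfs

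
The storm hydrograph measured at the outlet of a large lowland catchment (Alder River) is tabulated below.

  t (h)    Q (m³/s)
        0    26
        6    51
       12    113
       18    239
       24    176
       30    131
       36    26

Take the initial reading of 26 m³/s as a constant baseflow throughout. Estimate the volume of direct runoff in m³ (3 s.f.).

Direct-runoff ordinates (Q − Q_b): 0.0, 25.0, 87.0, 213.0, 150.0, 105.0, 0.0 m³/s.
ΣQ_DR = 580.0 m³/s.
With Δt = 6 h = 21600 s, V = ΣQ_DR · Δt = 580.0 × 21600 = 1.25 × 10^7 m³.

V ≈ 1.25 × 10^7 m³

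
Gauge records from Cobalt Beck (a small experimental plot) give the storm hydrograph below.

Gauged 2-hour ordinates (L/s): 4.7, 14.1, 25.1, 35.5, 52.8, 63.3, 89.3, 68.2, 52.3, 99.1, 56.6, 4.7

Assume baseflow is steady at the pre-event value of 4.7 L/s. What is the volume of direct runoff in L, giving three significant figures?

Direct-runoff ordinates (Q − Q_b): 0.0, 9.4, 20.4, 30.8, 48.1, 58.6, 84.6, 63.5, 47.6, 94.4, 51.9, 0.0 L/s.
ΣQ_DR = 509.3 L/s.
With Δt = 2 h = 7200 s, V = ΣQ_DR · Δt = 509.3 × 7200 = 3.67 × 10^6 L.

V ≈ 3.67 × 10^6 L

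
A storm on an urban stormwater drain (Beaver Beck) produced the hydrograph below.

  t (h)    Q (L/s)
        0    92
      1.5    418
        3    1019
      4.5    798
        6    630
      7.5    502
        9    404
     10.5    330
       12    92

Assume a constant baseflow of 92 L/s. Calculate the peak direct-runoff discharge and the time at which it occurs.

Subtracting baseflow gives direct-runoff ordinates: 0.0, 326.0, 927.0, 706.0, 538.0, 410.0, 312.0, 238.0, 0.0 L/s.
The maximum is 927.0 L/s, occurring at the reading for t = 3 h.

Q_p = 927.0 L/s at t = 3 h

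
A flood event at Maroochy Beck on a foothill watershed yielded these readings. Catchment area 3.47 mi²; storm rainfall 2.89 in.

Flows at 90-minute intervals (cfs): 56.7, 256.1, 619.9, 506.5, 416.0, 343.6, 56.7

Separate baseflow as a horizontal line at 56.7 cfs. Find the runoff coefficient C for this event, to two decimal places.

C ≈ 0.43

ΣQ_DR = 1859 cfs; V = ΣQ_DR·Δt = 1.004 × 10^7 ft³.
Runoff depth d = V / A = 1.245 in.
C = d / P = 1.245 / 2.89 = 0.43.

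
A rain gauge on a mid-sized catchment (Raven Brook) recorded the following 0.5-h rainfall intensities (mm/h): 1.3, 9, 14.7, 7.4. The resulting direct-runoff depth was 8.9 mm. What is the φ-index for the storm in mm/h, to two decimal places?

Only the 3 blocks with intensity above φ contribute runoff: 9, 14.7, 7.4 mm/h.
Σ(I−φ)·Δt = d  ⇒  (9+14.7+7.4 − 3φ)·0.5 = 8.9
φ = (31.10 − 8.9/0.5) / 3 = 4.43 mm/h.

φ ≈ 4.43 mm/h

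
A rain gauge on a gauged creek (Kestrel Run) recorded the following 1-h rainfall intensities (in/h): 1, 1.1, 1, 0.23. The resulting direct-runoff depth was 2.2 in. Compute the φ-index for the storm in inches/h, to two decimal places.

φ ≈ 0.30 in/h

Only the 3 blocks with intensity above φ contribute runoff: 1, 1.1, 1 in/h.
Σ(I−φ)·Δt = d  ⇒  (1+1.1+1 − 3φ)·1 = 2.2
φ = (3.100 − 2.2/1) / 3 = 0.30 in/h.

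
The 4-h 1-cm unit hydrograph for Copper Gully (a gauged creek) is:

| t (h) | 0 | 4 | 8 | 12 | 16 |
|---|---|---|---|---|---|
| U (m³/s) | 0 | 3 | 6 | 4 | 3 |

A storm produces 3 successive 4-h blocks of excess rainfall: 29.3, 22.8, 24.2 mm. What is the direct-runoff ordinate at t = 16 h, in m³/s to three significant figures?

Q ≈ 32.4 m³/s

By discrete convolution, Q_j = Σ (P_i / 10 mm) · U_{j−i}.
At t = 16 h (j=4): Q = (29.3/10)·3 + (22.8/10)·4 + (24.2/10)·6 = 32.4 m³/s.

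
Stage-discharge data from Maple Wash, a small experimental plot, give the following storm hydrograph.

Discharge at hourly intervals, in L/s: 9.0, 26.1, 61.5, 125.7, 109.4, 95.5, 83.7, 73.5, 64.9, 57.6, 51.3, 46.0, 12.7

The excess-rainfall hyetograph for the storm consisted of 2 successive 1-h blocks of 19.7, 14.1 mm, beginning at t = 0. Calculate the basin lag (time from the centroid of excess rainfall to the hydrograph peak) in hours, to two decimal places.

Centroid of excess rainfall: t_c = Σ P_i·t̄_i / ΣP_i = 0.9172 h (block centres at 0.5, 1.5 h).
Hydrograph peak occurs at t = 3 h, so basin lag t_L = 3 − 0.9172 = 2.08 h.

t_L ≈ 2.08 h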